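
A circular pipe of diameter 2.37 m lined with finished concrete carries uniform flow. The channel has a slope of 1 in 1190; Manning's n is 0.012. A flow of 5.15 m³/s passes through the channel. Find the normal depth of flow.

Manning's equation rearranged: A R^(2/3) = nQ / (1·√S) = 0.012 × 5.15 / (√0.0008403) = 2.132.
Trying y = 1.59 m: A R^(2/3) = 2.461 — over.
Trying y = 1.16 m: A R^(2/3) = 1.5 — short.
Trying y = 1.44 m: A R^(2/3) = 2.131 — ≈ 2.132.

y_n = 1.44 m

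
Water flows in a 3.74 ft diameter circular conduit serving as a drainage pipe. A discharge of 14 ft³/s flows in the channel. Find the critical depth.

y_c = 1.12 ft

At critical depth, Q² T / (g A³) = 1, i.e. A³/T = Q²/g = 14²/32.2 = 6.087.
Try y = 0.945 ft: A³/T = 3.188 — too small.
Try y = 1.29 ft: A³/T = 10.66 — too large.
Try y = 1.12 ft: A³/T = 6.17 — matches.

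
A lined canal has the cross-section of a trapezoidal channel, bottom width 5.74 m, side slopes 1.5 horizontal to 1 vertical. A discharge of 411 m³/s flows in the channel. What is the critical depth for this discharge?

y_c = 5.27 m

At critical depth, Q² T / (g A³) = 1, i.e. A³/T = Q²/g = 411²/9.81 = 17220.
At y = 4.03 m: A³/T = 6008 — low.
At y = 6.74 m: A³/T = 46960 — high.
At y = 5.27 m: A³/T = 17250 — matches.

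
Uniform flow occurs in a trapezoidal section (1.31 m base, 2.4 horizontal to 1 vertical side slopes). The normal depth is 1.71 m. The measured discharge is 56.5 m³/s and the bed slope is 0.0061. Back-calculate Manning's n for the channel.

With bottom width b = 1.31 m and side slope z = 2.4: A = (b + zy)y = (1.31 + 2.4×1.71)×1.71 = 9.258 m²; P = b + 2y√(1+z²) = 1.31 + 2×1.71×2.6 = 10.2 m.
Hydraulic radius R = A/P = 9.258/10.2 = 0.9075 m.
Rearranging Manning's equation: n = (1/Q) A R^(2/3) S^(1/2) = (1/56.5) × 9.258 × 0.9075^(2/3) × √0.0061 = 0.012.

n = 0.012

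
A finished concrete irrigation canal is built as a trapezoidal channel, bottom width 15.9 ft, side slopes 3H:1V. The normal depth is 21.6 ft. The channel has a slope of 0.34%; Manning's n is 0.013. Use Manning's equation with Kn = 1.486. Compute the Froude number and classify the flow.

supercritical

With bottom width b = 15.9 ft and side slope z = 3: A = (b + zy)y = (15.9 + 3×21.6)×21.6 = 1743 ft²; P = b + 2y√(1+z²) = 15.9 + 2×21.6×3.162 = 152.5 ft.
Hydraulic radius R = A/P = 1743/152.5 = 11.43 ft.
V = (1.486/n) R^(2/3) √S = (1.486/0.013) × 11.43^(2/3) × √0.0034 = 33.82 ft/s. Hydraulic depth D_h = A/T = 1743/145.5 = 11.98 ft.
Froude number Fr = V/√(g·D_h) = 33.82/√(32.2×11.98) = 1.72, which is greater than 1, so the flow is supercritical.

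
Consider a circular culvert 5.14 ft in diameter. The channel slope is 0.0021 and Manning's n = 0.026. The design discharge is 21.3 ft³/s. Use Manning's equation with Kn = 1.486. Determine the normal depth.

Manning's equation rearranged: A R^(2/3) = nQ / (1.486·√S) = 0.026 × 21.3 / (1.486 × √0.0021) = 8.133.
Try y = 1.59 ft: A R^(2/3) = 5.096 — too small.
Try y = 2.04 ft: A R^(2/3) = 8.147 — matches.

y_n = 2.04 ft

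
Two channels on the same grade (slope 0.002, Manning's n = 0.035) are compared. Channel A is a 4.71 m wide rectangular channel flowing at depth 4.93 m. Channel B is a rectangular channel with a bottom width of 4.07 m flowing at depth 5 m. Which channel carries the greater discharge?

Channel A: Flow area A = b·y = 4.71 × 4.93 = 23.22 m². Wetted perimeter P = b + 2y = 4.71 + 2×4.93 = 14.57 m. Hydraulic radius R = A/P = 23.22/14.57 = 1.594 m. Q_A = (1/0.035)·23.22·1.594^(2/3)·√0.002 = 40.48 m³/s.
Channel B: Flow area A = b·y = 4.07 × 5 = 20.35 m². Wetted perimeter P = b + 2y = 4.07 + 2×5 = 14.07 m. Hydraulic radius R = A/P = 20.35/14.07 = 1.446 m. Q_B = (1/0.035)·20.35·1.446^(2/3)·√0.002 = 33.26 m³/s.
Q_A = 40.48 m³/s vs Q_B = 33.26 m³/s, so channel A carries more.

channel A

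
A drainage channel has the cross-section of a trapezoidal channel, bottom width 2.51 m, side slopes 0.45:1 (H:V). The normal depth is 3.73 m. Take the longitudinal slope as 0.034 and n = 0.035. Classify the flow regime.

With bottom width b = 2.51 m and side slope z = 0.45: A = (b + zy)y = (2.51 + 0.45×3.73)×3.73 = 15.62 m²; P = b + 2y√(1+z²) = 2.51 + 2×3.73×1.097 = 10.69 m.
Hydraulic radius R = A/P = 15.62/10.69 = 1.461 m.
V = (1/n) R^(2/3) √S = (1/0.035) × 1.461^(2/3) × √0.034 = 6.784 m/s. Hydraulic depth D_h = A/T = 15.62/5.867 = 2.663 m.
Froude number Fr = V/√(g·D_h) = 6.784/√(9.81×2.663) = 1.33, which is greater than 1, so the flow is supercritical.

supercritical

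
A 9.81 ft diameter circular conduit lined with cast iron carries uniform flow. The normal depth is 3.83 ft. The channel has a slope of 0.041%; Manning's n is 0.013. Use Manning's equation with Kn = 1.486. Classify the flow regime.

For a circular section of diameter D = 9.81 ft at depth y = 3.83 ft, the central angle is θ = 2 arccos(1 − 2y/D) = 2.7 rad. Then A = (D²/8)(θ − sin θ) = 27.33 ft² and P = Dθ/2 = 13.24 ft.
Hydraulic radius R = A/P = 27.33/13.24 = 2.064 ft.
V = (1.486/n) R^(2/3) √S = (1.486/0.013) × 2.064^(2/3) × √0.00041 = 3.752 ft/s. Hydraulic depth D_h = A/T = 27.33/9.571 = 2.855 ft.
Froude number Fr = V/√(g·D_h) = 3.752/√(32.2×2.855) = 0.391, which is less than 1, so the flow is subcritical.

subcritical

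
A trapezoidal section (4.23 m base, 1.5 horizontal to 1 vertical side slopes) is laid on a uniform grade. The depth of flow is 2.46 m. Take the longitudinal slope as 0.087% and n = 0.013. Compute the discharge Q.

Q = 57.6 m³/s

With bottom width b = 4.23 m and side slope z = 1.5: A = (b + zy)y = (4.23 + 1.5×2.46)×2.46 = 19.48 m²; P = b + 2y√(1+z²) = 4.23 + 2×2.46×1.803 = 13.1 m.
Hydraulic radius R = A/P = 19.48/13.1 = 1.487 m.
Manning's equation: Q = (1/n) A R^(2/3) S^(1/2) = (1/0.013) × 19.48 × 1.487^(2/3) × 0.00087^(1/2) = 57.6 m³/s.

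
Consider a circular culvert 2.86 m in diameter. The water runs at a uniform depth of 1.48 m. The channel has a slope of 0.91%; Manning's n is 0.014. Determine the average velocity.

For a circular section of diameter D = 2.86 m at depth y = 1.48 m, the central angle is θ = 2 arccos(1 − 2y/D) = 3.212 rad. Then A = (D²/8)(θ − sin θ) = 3.355 m² and P = Dθ/2 = 4.592 m.
Hydraulic radius R = A/P = 3.355/4.592 = 0.7306 m.
From Manning's equation, V = (1/n) R^(2/3) S^(1/2) = (1/0.014) × 0.7306^(2/3) × 0.0091^(1/2) = 5.53 m/s.

V = 5.53 m/s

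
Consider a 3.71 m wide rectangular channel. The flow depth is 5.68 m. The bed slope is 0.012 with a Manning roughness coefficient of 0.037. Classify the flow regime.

Flow area A = b·y = 3.71 × 5.68 = 21.07 m². Wetted perimeter P = b + 2y = 3.71 + 2×5.68 = 15.07 m.
Hydraulic radius R = A/P = 21.07/15.07 = 1.398 m.
V = (1/n) R^(2/3) √S = (1/0.037) × 1.398^(2/3) × √0.012 = 3.702 m/s. Hydraulic depth D_h = A/T = 21.07/3.71 = 5.68 m.
Froude number Fr = V/√(g·D_h) = 3.702/√(9.81×5.68) = 0.496, which is less than 1, so the flow is subcritical.

subcritical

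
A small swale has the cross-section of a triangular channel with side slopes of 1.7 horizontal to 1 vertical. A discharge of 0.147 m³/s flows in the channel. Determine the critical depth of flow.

y_c = 0.273 m

At critical depth, Q² T / (g A³) = 1, i.e. A³/T = Q²/g = 0.147²/9.81 = 0.002203.
Trying y = 0.221 m: A³/T = 0.0007618 — too small.
Trying y = 0.339 m: A³/T = 0.006469 — too large.
Trying y = 0.273 m: A³/T = 0.002191 — ≈ 0.002203.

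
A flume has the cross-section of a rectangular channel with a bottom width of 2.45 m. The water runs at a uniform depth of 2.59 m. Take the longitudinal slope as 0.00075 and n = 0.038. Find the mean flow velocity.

V = 0.637 m/s

Flow area A = b·y = 2.45 × 2.59 = 6.346 m². Wetted perimeter P = b + 2y = 2.45 + 2×2.59 = 7.63 m.
Hydraulic radius R = A/P = 6.346/7.63 = 0.8317 m.
From Manning's equation, V = (1/n) R^(2/3) S^(1/2) = (1/0.038) × 0.8317^(2/3) × 0.00075^(1/2) = 0.637 m/s.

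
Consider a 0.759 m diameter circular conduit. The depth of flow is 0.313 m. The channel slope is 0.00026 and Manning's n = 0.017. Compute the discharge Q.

For a circular section of diameter D = 0.759 m at depth y = 0.313 m, the central angle is θ = 2 arccos(1 − 2y/D) = 2.789 rad. Then A = (D²/8)(θ − sin θ) = 0.176 m² and P = Dθ/2 = 1.059 m.
Hydraulic radius R = A/P = 0.176/1.059 = 0.1663 m.
Manning's equation: Q = (1/n) A R^(2/3) S^(1/2) = (1/0.017) × 0.176 × 0.1663^(2/3) × 0.00026^(1/2) = 0.0505 m³/s.

Q = 0.0505 m³/s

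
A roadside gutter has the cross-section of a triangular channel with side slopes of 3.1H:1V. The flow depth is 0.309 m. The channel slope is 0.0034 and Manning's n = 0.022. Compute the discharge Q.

For a triangular section with side slope z = 3.1: A = zy² = 3.1×0.309² = 0.296 m²; P = 2y√(1+z²) = 2×0.309×3.257 = 2.013 m.
Hydraulic radius R = A/P = 0.296/2.013 = 0.147 m.
Manning's equation: Q = (1/n) A R^(2/3) S^(1/2) = (1/0.022) × 0.296 × 0.147^(2/3) × 0.0034^(1/2) = 0.219 m³/s.

Q = 0.219 m³/s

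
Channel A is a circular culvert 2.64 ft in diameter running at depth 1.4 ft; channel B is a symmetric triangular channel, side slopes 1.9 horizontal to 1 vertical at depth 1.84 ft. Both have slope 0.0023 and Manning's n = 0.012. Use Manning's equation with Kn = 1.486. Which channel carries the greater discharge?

channel B

Channel A: For a circular section of diameter D = 2.64 ft at depth y = 1.4 ft, the central angle is θ = 2 arccos(1 − 2y/D) = 3.263 rad. Then A = (D²/8)(θ − sin θ) = 2.948 ft² and P = Dθ/2 = 4.307 ft. Hydraulic radius R = A/P = 2.948/4.307 = 0.6845 ft. Q_A = (1.486/0.012)·2.948·0.6845^(2/3)·√0.0023 = 13.6 ft³/s.
Channel B: For a triangular section with side slope z = 1.9: A = zy² = 1.9×1.84² = 6.433 ft²; P = 2y√(1+z²) = 2×1.84×2.147 = 7.901 ft. Hydraulic radius R = A/P = 6.433/7.901 = 0.8141 ft. Q_B = (1.486/0.012)·6.433·0.8141^(2/3)·√0.0023 = 33.31 ft³/s.
Q_A = 13.6 ft³/s vs Q_B = 33.31 ft³/s, so channel B carries more.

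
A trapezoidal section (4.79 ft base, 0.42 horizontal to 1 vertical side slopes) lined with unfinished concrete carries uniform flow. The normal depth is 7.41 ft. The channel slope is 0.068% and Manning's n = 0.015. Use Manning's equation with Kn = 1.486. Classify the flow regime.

With bottom width b = 4.79 ft and side slope z = 0.42: A = (b + zy)y = (4.79 + 0.42×7.41)×7.41 = 58.56 ft²; P = b + 2y√(1+z²) = 4.79 + 2×7.41×1.085 = 20.86 ft.
Hydraulic radius R = A/P = 58.56/20.86 = 2.807 ft.
V = (1.486/n) R^(2/3) √S = (1.486/0.015) × 2.807^(2/3) × √0.00068 = 5.14 ft/s. Hydraulic depth D_h = A/T = 58.56/11.01 = 5.316 ft.
Froude number Fr = V/√(g·D_h) = 5.14/√(32.2×5.316) = 0.393, which is less than 1, so the flow is subcritical.

subcritical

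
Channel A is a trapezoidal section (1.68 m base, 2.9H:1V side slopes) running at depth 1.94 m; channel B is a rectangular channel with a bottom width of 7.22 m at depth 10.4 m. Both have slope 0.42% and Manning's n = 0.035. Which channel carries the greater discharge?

channel B

Channel A: With bottom width b = 1.68 m and side slope z = 2.9: A = (b + zy)y = (1.68 + 2.9×1.94)×1.94 = 14.17 m²; P = b + 2y√(1+z²) = 1.68 + 2×1.94×3.068 = 13.58 m. Hydraulic radius R = A/P = 14.17/13.58 = 1.044 m. Q_A = (1/0.035)·14.17·1.044^(2/3)·√0.0042 = 27 m³/s.
Channel B: Flow area A = b·y = 7.22 × 10.4 = 75.09 m². Wetted perimeter P = b + 2y = 7.22 + 2×10.4 = 28.02 m. Hydraulic radius R = A/P = 75.09/28.02 = 2.68 m. Q_B = (1/0.035)·75.09·2.68^(2/3)·√0.0042 = 268.2 m³/s.
Q_A = 27 m³/s vs Q_B = 268.2 m³/s, so channel B carries more.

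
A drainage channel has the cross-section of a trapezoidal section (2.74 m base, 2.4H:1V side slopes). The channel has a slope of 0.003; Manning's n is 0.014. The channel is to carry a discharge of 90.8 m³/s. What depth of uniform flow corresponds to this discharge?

y_n = 2.33 m

Manning's equation rearranged: A R^(2/3) = nQ / (1·√S) = 0.014 × 90.8 / (√0.003) = 23.21.
At y = 2.81 m: A R^(2/3) = 35.48 — over.
At y = 2.33 m: A R^(2/3) = 23.2 — matches.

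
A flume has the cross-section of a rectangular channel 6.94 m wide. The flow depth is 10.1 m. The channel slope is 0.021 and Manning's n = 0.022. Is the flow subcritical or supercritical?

Flow area A = b·y = 6.94 × 10.1 = 70.09 m². Wetted perimeter P = b + 2y = 6.94 + 2×10.1 = 27.14 m.
Hydraulic radius R = A/P = 70.09/27.14 = 2.583 m.
V = (1/n) R^(2/3) √S = (1/0.022) × 2.583^(2/3) × √0.021 = 12.4 m/s. Hydraulic depth D_h = A/T = 70.09/6.94 = 10.1 m.
Froude number Fr = V/√(g·D_h) = 12.4/√(9.81×10.1) = 1.25, which is greater than 1, so the flow is supercritical.

supercritical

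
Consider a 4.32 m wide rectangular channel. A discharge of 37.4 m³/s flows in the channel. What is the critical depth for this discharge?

y_c = 1.97 m

For a rectangular channel, critical depth y_c = (q²/g)^(1/3) where q = Q/b = 37.4/4.32 = 8.657 m²/s.
So y_c = (8.657²/9.81)^(1/3) = 1.97 m.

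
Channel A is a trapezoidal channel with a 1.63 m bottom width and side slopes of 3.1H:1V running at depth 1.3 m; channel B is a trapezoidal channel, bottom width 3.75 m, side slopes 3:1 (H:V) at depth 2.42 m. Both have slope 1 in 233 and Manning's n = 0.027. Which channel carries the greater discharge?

channel B

Channel A: With bottom width b = 1.63 m and side slope z = 3.1: A = (b + zy)y = (1.63 + 3.1×1.3)×1.3 = 7.358 m²; P = b + 2y√(1+z²) = 1.63 + 2×1.3×3.257 = 10.1 m. Hydraulic radius R = A/P = 7.358/10.1 = 0.7286 m. Q_A = (1/0.027)·7.358·0.7286^(2/3)·√0.004292 = 14.46 m³/s.
Channel B: With bottom width b = 3.75 m and side slope z = 3: A = (b + zy)y = (3.75 + 3×2.42)×2.42 = 26.64 m²; P = b + 2y√(1+z²) = 3.75 + 2×2.42×3.162 = 19.06 m. Hydraulic radius R = A/P = 26.64/19.06 = 1.398 m. Q_B = (1/0.027)·26.64·1.398^(2/3)·√0.004292 = 80.84 m³/s.
Q_A = 14.46 m³/s vs Q_B = 80.84 m³/s, so channel B carries more.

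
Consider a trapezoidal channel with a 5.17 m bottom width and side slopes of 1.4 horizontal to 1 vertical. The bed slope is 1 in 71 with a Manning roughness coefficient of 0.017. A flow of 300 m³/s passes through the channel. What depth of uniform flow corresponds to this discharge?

y_n = 3.04 m

Manning's equation rearranged: A R^(2/3) = nQ / (1·√S) = 0.017 × 300 / (√0.01408) = 42.97.
Try y = 3.77 m: A R^(2/3) = 66.04 — too large.
Try y = 3.04 m: A R^(2/3) = 42.92 — ≈ 42.97.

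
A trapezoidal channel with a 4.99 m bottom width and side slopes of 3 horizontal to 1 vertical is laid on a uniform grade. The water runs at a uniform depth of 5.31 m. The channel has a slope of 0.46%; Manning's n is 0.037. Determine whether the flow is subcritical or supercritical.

subcritical

With bottom width b = 4.99 m and side slope z = 3: A = (b + zy)y = (4.99 + 3×5.31)×5.31 = 111.1 m²; P = b + 2y√(1+z²) = 4.99 + 2×5.31×3.162 = 38.57 m.
Hydraulic radius R = A/P = 111.1/38.57 = 2.88 m.
V = (1/n) R^(2/3) √S = (1/0.037) × 2.88^(2/3) × √0.0046 = 3.71 m/s. Hydraulic depth D_h = A/T = 111.1/36.85 = 3.015 m.
Froude number Fr = V/√(g·D_h) = 3.71/√(9.81×3.015) = 0.682, which is less than 1, so the flow is subcritical.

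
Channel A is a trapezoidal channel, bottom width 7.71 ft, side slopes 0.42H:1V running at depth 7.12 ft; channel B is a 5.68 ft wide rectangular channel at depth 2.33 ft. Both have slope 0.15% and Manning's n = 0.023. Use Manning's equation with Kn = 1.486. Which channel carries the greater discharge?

Channel A: With bottom width b = 7.71 ft and side slope z = 0.42: A = (b + zy)y = (7.71 + 0.42×7.12)×7.12 = 76.19 ft²; P = b + 2y√(1+z²) = 7.71 + 2×7.12×1.085 = 23.15 ft. Hydraulic radius R = A/P = 76.19/23.15 = 3.29 ft. Q_A = (1.486/0.023)·76.19·3.29^(2/3)·√0.0015 = 421.7 ft³/s.
Channel B: Flow area A = b·y = 5.68 × 2.33 = 13.23 ft². Wetted perimeter P = b + 2y = 5.68 + 2×2.33 = 10.34 ft. Hydraulic radius R = A/P = 13.23/10.34 = 1.28 ft. Q_B = (1.486/0.023)·13.23·1.28^(2/3)·√0.0015 = 39.04 ft³/s.
Q_A = 421.7 ft³/s vs Q_B = 39.04 ft³/s, so channel A carries more.

channel A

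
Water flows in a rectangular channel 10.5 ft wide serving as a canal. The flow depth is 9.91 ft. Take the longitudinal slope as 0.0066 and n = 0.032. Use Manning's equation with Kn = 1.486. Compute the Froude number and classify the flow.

subcritical

Flow area A = b·y = 10.5 × 9.91 = 104.1 ft². Wetted perimeter P = b + 2y = 10.5 + 2×9.91 = 30.32 ft.
Hydraulic radius R = A/P = 104.1/30.32 = 3.432 ft.
V = (1.486/n) R^(2/3) √S = (1.486/0.032) × 3.432^(2/3) × √0.0066 = 8.583 ft/s. Hydraulic depth D_h = A/T = 104.1/10.5 = 9.91 ft.
Froude number Fr = V/√(g·D_h) = 8.583/√(32.2×9.91) = 0.481, which is less than 1, so the flow is subcritical.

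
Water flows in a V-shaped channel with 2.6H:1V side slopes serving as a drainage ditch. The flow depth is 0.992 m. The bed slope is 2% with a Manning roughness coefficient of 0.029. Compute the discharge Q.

For a triangular section with side slope z = 2.6: A = zy² = 2.6×0.992² = 2.559 m²; P = 2y√(1+z²) = 2×0.992×2.786 = 5.527 m.
Hydraulic radius R = A/P = 2.559/5.527 = 0.4629 m.
Manning's equation: Q = (1/n) A R^(2/3) S^(1/2) = (1/0.029) × 2.559 × 0.4629^(2/3) × 0.02^(1/2) = 7.47 m³/s.

Q = 7.47 m³/s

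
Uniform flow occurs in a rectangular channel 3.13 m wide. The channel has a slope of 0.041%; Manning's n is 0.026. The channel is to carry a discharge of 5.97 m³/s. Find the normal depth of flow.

y_n = 2.51 m

Manning's equation rearranged: A R^(2/3) = nQ / (1·√S) = 0.026 × 5.97 / (√0.00041) = 7.666.
At y = 2.71 m: A R^(2/3) = 8.437 — too large.
At y = 2.51 m: A R^(2/3) = 7.666 — ≈ 7.666.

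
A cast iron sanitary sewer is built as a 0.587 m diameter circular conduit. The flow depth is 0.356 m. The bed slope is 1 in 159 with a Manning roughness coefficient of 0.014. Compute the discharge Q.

Q = 0.291 m³/s

For a circular section of diameter D = 0.587 m at depth y = 0.356 m, the central angle is θ = 2 arccos(1 − 2y/D) = 3.571 rad. Then A = (D²/8)(θ − sin θ) = 0.1717 m² and P = Dθ/2 = 1.048 m.
Hydraulic radius R = A/P = 0.1717/1.048 = 0.1639 m.
Manning's equation: Q = (1/n) A R^(2/3) S^(1/2) = (1/0.014) × 0.1717 × 0.1639^(2/3) × 0.006289^(1/2) = 0.291 m³/s.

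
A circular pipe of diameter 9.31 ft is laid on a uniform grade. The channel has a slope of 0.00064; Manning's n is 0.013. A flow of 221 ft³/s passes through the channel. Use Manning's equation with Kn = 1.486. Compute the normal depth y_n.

Manning's equation rearranged: A R^(2/3) = nQ / (1.486·√S) = 0.013 × 221 / (1.486 × √0.00064) = 76.42.
Try y = 6.09 ft: A R^(2/3) = 91.26 — too large.
Try y = 3.7 ft: A R^(2/3) = 39.82 — too small.
Try y = 5.41 ft: A R^(2/3) = 76.44 — matches.

y_n = 5.41 ft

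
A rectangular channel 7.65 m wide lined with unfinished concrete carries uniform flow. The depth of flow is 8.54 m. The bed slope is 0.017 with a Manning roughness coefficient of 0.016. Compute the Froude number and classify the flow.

supercritical

Flow area A = b·y = 7.65 × 8.54 = 65.33 m². Wetted perimeter P = b + 2y = 7.65 + 2×8.54 = 24.73 m.
Hydraulic radius R = A/P = 65.33/24.73 = 2.642 m.
V = (1/n) R^(2/3) √S = (1/0.016) × 2.642^(2/3) × √0.017 = 15.57 m/s. Hydraulic depth D_h = A/T = 65.33/7.65 = 8.54 m.
Froude number Fr = V/√(g·D_h) = 15.57/√(9.81×8.54) = 1.7, which is greater than 1, so the flow is supercritical.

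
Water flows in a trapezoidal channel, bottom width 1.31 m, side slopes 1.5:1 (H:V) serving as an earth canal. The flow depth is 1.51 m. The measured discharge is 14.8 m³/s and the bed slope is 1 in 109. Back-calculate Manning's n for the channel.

n = 0.0301

With bottom width b = 1.31 m and side slope z = 1.5: A = (b + zy)y = (1.31 + 1.5×1.51)×1.51 = 5.398 m²; P = b + 2y√(1+z²) = 1.31 + 2×1.51×1.803 = 6.754 m.
Hydraulic radius R = A/P = 5.398/6.754 = 0.7992 m.
Rearranging Manning's equation: n = (1/Q) A R^(2/3) S^(1/2) = (1/14.8) × 5.398 × 0.7992^(2/3) × √0.009174 = 0.0301.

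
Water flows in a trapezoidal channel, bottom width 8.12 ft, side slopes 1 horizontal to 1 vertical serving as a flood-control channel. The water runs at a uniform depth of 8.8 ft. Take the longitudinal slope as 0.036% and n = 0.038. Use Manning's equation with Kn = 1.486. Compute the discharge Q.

With bottom width b = 8.12 ft and side slope z = 1: A = (b + zy)y = (8.12 + 1×8.8)×8.8 = 148.9 ft²; P = b + 2y√(1+z²) = 8.12 + 2×8.8×1.414 = 33.01 ft.
Hydraulic radius R = A/P = 148.9/33.01 = 4.511 ft.
Manning's equation: Q = (1.486/n) A R^(2/3) S^(1/2) = (1.486/0.038) × 148.9 × 4.511^(2/3) × 0.00036^(1/2) = 302 ft³/s.

Q = 302 ft³/s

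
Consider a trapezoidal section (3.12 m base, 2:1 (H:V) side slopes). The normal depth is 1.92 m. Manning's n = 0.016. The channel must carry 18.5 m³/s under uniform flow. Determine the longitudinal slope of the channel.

With bottom width b = 3.12 m and side slope z = 2: A = (b + zy)y = (3.12 + 2×1.92)×1.92 = 13.36 m²; P = b + 2y√(1+z²) = 3.12 + 2×1.92×2.236 = 11.71 m.
Hydraulic radius R = A/P = 13.36/11.71 = 1.142 m.
From Manning's equation, S = [nQ / (1 A R^(2/3))]² = [0.016 × 18.5 / (1 × 13.36 × 1.142^(2/3))]² = 0.000411.

S = 0.000411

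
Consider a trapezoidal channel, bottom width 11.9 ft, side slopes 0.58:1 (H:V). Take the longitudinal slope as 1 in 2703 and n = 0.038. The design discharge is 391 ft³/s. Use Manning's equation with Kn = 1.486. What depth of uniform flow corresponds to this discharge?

y_n = 9.98 ft

Manning's equation rearranged: A R^(2/3) = nQ / (1.486·√S) = 0.038 × 391 / (1.486 × √0.00037) = 519.8.
Trying y = 8.69 ft: A R^(2/3) = 407.3 — too small.
Trying y = 11.6 ft: A R^(2/3) = 679.9 — too large.
Trying y = 9.98 ft: A R^(2/3) = 519.4 — close enough.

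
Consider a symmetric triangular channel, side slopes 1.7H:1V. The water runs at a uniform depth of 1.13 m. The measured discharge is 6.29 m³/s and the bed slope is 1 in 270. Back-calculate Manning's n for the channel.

For a triangular section with side slope z = 1.7: A = zy² = 1.7×1.13² = 2.171 m²; P = 2y√(1+z²) = 2×1.13×1.972 = 4.457 m.
Hydraulic radius R = A/P = 2.171/4.457 = 0.487 m.
Rearranging Manning's equation: n = (1/Q) A R^(2/3) S^(1/2) = (1/6.29) × 2.171 × 0.487^(2/3) × √0.003704 = 0.013.

n = 0.013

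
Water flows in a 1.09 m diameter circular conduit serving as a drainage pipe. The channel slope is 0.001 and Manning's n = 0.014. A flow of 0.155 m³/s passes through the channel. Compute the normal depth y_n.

y_n = 0.309 m

Manning's equation rearranged: A R^(2/3) = nQ / (1·√S) = 0.014 × 0.155 / (√0.001) = 0.06862.
Try y = 0.389 m: A R^(2/3) = 0.107 — high.
Try y = 0.309 m: A R^(2/3) = 0.0688 — matches.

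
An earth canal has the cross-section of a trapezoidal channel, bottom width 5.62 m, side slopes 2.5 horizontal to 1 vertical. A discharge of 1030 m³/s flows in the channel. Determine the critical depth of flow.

At critical depth, Q² T / (g A³) = 1, i.e. A³/T = Q²/g = 1030²/9.81 = 108100.
Trying y = 8.63 m: A³/T = 265100 — over.
Trying y = 6.08 m: A³/T = 56310 — short.
Trying y = 7.06 m: A³/T = 108400 — matches.

y_c = 7.06 m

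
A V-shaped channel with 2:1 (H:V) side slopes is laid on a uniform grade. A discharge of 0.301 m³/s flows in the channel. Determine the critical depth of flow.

y_c = 0.341 m

At critical depth, Q² T / (g A³) = 1, i.e. A³/T = Q²/g = 0.301²/9.81 = 0.009236.
Try y = 0.37 m: A³/T = 0.01387 — too large.
Try y = 0.27 m: A³/T = 0.00287 — too small.
Try y = 0.341 m: A³/T = 0.009222 — close enough.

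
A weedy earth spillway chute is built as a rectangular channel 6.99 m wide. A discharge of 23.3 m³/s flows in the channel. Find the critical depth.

For a rectangular channel, critical depth y_c = (q²/g)^(1/3) where q = Q/b = 23.3/6.99 = 3.333 m²/s.
So y_c = (3.333²/9.81)^(1/3) = 1.04 m.

y_c = 1.04 m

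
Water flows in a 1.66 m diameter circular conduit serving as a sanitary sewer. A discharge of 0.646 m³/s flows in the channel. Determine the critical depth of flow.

y_c = 0.393 m

At critical depth, Q² T / (g A³) = 1, i.e. A³/T = Q²/g = 0.646²/9.81 = 0.04254.
Try y = 0.425 m: A³/T = 0.05781 — too large.
Try y = 0.303 m: A³/T = 0.0154 — too small.
Try y = 0.393 m: A³/T = 0.04261 — close enough.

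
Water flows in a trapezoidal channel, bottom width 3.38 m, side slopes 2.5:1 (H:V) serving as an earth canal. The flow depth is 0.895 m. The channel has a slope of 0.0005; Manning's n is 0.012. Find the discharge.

With bottom width b = 3.38 m and side slope z = 2.5: A = (b + zy)y = (3.38 + 2.5×0.895)×0.895 = 5.028 m²; P = b + 2y√(1+z²) = 3.38 + 2×0.895×2.693 = 8.2 m.
Hydraulic radius R = A/P = 5.028/8.2 = 0.6132 m.
Manning's equation: Q = (1/n) A R^(2/3) S^(1/2) = (1/0.012) × 5.028 × 0.6132^(2/3) × 0.0005^(1/2) = 6.76 m³/s.

Q = 6.76 m³/s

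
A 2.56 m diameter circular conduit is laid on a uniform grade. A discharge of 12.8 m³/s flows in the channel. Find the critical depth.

At critical depth, Q² T / (g A³) = 1, i.e. A³/T = Q²/g = 12.8²/9.81 = 16.7.
Try y = 1.85 m: A³/T = 27.57 — high.
Try y = 1.35 m: A³/T = 8.16 — low.
Try y = 1.63 m: A³/T = 16.8 — matches.

y_c = 1.63 m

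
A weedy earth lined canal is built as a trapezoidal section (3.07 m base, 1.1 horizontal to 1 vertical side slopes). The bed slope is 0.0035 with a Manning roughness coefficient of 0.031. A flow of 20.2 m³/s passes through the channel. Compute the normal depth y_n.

y_n = 1.9 m

Manning's equation rearranged: A R^(2/3) = nQ / (1·√S) = 0.031 × 20.2 / (√0.0035) = 10.58.
Try y = 1.64 m: A R^(2/3) = 8.025 — short.
Try y = 2.06 m: A R^(2/3) = 12.38 — over.
Try y = 1.9 m: A R^(2/3) = 10.6 — close enough.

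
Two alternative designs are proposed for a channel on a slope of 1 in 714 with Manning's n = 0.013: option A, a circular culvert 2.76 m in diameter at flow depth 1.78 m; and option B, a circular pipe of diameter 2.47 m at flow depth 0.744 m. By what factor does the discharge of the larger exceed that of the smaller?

5.1

Channel A: For a circular section of diameter D = 2.76 m at depth y = 1.78 m, the central angle is θ = 2 arccos(1 − 2y/D) = 3.73 rad. Then A = (D²/8)(θ − sin θ) = 4.08 m² and P = Dθ/2 = 5.147 m. Hydraulic radius R = A/P = 4.08/5.147 = 0.7926 m. Q_A = (1/0.013)·4.08·0.7926^(2/3)·√0.001401 = 10.06 m³/s.
Channel B: For a circular section of diameter D = 2.47 m at depth y = 0.744 m, the central angle is θ = 2 arccos(1 − 2y/D) = 2.324 rad. Then A = (D²/8)(θ − sin θ) = 1.216 m² and P = Dθ/2 = 2.87 m. Hydraulic radius R = A/P = 1.216/2.87 = 0.4236 m. Q_B = (1/0.013)·1.216·0.4236^(2/3)·√0.001401 = 1.974 m³/s.
The larger discharge is 10.06 m³/s and the smaller is 1.974 m³/s; the ratio is 5.1.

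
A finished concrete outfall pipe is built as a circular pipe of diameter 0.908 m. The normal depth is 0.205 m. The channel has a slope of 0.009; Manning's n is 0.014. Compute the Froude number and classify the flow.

For a circular section of diameter D = 0.908 m at depth y = 0.205 m, the central angle is θ = 2 arccos(1 − 2y/D) = 1.981 rad. Then A = (D²/8)(θ − sin θ) = 0.1096 m² and P = Dθ/2 = 0.8992 m.
Hydraulic radius R = A/P = 0.1096/0.8992 = 0.1219 m.
V = (1/n) R^(2/3) √S = (1/0.014) × 0.1219^(2/3) × √0.009 = 1.666 m/s. Hydraulic depth D_h = A/T = 0.1096/0.7592 = 0.1443 m.
Froude number Fr = V/√(g·D_h) = 1.666/√(9.81×0.1443) = 1.4, which is greater than 1, so the flow is supercritical.

supercritical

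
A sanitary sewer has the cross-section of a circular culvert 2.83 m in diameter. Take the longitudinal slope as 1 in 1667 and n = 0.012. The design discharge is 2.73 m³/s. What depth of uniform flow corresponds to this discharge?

y_n = 1 m

Manning's equation rearranged: A R^(2/3) = nQ / (1·√S) = 0.012 × 2.73 / (√0.0005999) = 1.338.
At y = 0.7 m: A R^(2/3) = 0.6698 — short.
At y = 1.14 m: A R^(2/3) = 1.705 — over.
At y = 1 m: A R^(2/3) = 1.337 — ≈ 1.338.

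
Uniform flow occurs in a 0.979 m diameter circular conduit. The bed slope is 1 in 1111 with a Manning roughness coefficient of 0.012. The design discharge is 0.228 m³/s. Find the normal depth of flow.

y_n = 0.374 m

Manning's equation rearranged: A R^(2/3) = nQ / (1·√S) = 0.012 × 0.228 / (√0.0009001) = 0.0912.
At y = 0.273 m: A R^(2/3) = 0.05003 — too small.
At y = 0.473 m: A R^(2/3) = 0.1389 — too large.
At y = 0.374 m: A R^(2/3) = 0.0912 — matches.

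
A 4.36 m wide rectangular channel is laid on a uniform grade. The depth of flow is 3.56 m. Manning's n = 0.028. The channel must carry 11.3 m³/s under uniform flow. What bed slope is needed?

Flow area A = b·y = 4.36 × 3.56 = 15.52 m². Wetted perimeter P = b + 2y = 4.36 + 2×3.56 = 11.48 m.
Hydraulic radius R = A/P = 15.52/11.48 = 1.352 m.
From Manning's equation, S = [nQ / (1 A R^(2/3))]² = [0.028 × 11.3 / (1 × 15.52 × 1.352^(2/3))]² = 0.000278.

S = 0.000278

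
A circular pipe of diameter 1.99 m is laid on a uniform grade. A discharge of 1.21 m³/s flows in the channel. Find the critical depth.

y_c = 0.515 m

At critical depth, Q² T / (g A³) = 1, i.e. A³/T = Q²/g = 1.21²/9.81 = 0.1492.
At y = 0.46 m: A³/T = 0.09609 — too small.
At y = 0.515 m: A³/T = 0.1493 — close enough.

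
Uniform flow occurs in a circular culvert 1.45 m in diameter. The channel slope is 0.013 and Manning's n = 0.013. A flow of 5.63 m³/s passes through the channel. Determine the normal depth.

y_n = 0.95 m

Manning's equation rearranged: A R^(2/3) = nQ / (1·√S) = 0.013 × 5.63 / (√0.013) = 0.6419.
At y = 0.81 m: A R^(2/3) = 0.5042 — short.
At y = 1.17 m: A R^(2/3) = 0.8274 — over.
At y = 0.95 m: A R^(2/3) = 0.6422 — close enough.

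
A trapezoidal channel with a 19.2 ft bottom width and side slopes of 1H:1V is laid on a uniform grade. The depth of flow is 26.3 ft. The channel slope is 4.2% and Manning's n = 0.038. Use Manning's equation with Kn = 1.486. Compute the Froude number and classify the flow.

supercritical

With bottom width b = 19.2 ft and side slope z = 1: A = (b + zy)y = (19.2 + 1×26.3)×26.3 = 1197 ft²; P = b + 2y√(1+z²) = 19.2 + 2×26.3×1.414 = 93.59 ft.
Hydraulic radius R = A/P = 1197/93.59 = 12.79 ft.
V = (1.486/n) R^(2/3) √S = (1.486/0.038) × 12.79^(2/3) × √0.042 = 43.82 ft/s. Hydraulic depth D_h = A/T = 1197/71.8 = 16.67 ft.
Froude number Fr = V/√(g·D_h) = 43.82/√(32.2×16.67) = 1.89, which is greater than 1, so the flow is supercritical.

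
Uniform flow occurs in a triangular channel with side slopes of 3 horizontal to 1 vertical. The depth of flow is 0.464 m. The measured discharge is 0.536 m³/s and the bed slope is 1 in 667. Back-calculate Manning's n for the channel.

For a triangular section with side slope z = 3: A = zy² = 3×0.464² = 0.6459 m²; P = 2y√(1+z²) = 2×0.464×3.162 = 2.935 m.
Hydraulic radius R = A/P = 0.6459/2.935 = 0.2201 m.
Rearranging Manning's equation: n = (1/Q) A R^(2/3) S^(1/2) = (1/0.536) × 0.6459 × 0.2201^(2/3) × √0.001499 = 0.017.

n = 0.017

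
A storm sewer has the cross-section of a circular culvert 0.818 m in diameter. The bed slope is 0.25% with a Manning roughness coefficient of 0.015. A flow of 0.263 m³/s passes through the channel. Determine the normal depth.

Manning's equation rearranged: A R^(2/3) = nQ / (1·√S) = 0.015 × 0.263 / (√0.0025) = 0.0789.
Try y = 0.301 m: A R^(2/3) = 0.05269 — short.
Try y = 0.47 m: A R^(2/3) = 0.1146 — over.
Try y = 0.376 m: A R^(2/3) = 0.07888 — ≈ 0.0789.

y_n = 0.376 m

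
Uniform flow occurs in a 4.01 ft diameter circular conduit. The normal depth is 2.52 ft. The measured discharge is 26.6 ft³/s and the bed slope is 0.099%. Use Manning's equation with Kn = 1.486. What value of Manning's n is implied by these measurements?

For a circular section of diameter D = 4.01 ft at depth y = 2.52 ft, the central angle is θ = 2 arccos(1 − 2y/D) = 3.661 rad. Then A = (D²/8)(θ − sin θ) = 8.357 ft² and P = Dθ/2 = 7.341 ft.
Hydraulic radius R = A/P = 8.357/7.341 = 1.138 ft.
Rearranging Manning's equation: n = (1.486/Q) A R^(2/3) S^(1/2) = (1.486/26.6) × 8.357 × 1.138^(2/3) × √0.00099 = 0.016.

n = 0.016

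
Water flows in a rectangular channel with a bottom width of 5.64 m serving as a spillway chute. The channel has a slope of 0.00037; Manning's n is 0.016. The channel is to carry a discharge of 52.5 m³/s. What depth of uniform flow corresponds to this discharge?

Manning's equation rearranged: A R^(2/3) = nQ / (1·√S) = 0.016 × 52.5 / (√0.00037) = 43.67.
Try y = 5.87 m: A R^(2/3) = 50.87 — high.
Try y = 4.58 m: A R^(2/3) = 37.45 — low.
Try y = 5.18 m: A R^(2/3) = 43.65 — ≈ 43.67.

y_n = 5.18 m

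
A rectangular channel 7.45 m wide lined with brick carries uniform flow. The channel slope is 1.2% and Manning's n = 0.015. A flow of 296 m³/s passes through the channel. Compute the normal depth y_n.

y_n = 3.63 m

Manning's equation rearranged: A R^(2/3) = nQ / (1·√S) = 0.015 × 296 / (√0.012) = 40.53.
At y = 2.68 m: A R^(2/3) = 26.84 — too small.
At y = 3.63 m: A R^(2/3) = 40.58 — matches.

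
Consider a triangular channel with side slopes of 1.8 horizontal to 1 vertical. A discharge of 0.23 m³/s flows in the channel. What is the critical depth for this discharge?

At critical depth, Q² T / (g A³) = 1, i.e. A³/T = Q²/g = 0.23²/9.81 = 0.005392.
At y = 0.221 m: A³/T = 0.000854 — short.
At y = 0.398 m: A³/T = 0.01618 — over.
At y = 0.319 m: A³/T = 0.005351 — close enough.

y_c = 0.319 m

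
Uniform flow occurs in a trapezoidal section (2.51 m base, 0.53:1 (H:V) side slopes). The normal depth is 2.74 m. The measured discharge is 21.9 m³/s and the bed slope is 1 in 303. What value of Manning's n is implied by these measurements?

With bottom width b = 2.51 m and side slope z = 0.53: A = (b + zy)y = (2.51 + 0.53×2.74)×2.74 = 10.86 m²; P = b + 2y√(1+z²) = 2.51 + 2×2.74×1.132 = 8.712 m.
Hydraulic radius R = A/P = 10.86/8.712 = 1.246 m.
Rearranging Manning's equation: n = (1/Q) A R^(2/3) S^(1/2) = (1/21.9) × 10.86 × 1.246^(2/3) × √0.0033 = 0.033.

n = 0.033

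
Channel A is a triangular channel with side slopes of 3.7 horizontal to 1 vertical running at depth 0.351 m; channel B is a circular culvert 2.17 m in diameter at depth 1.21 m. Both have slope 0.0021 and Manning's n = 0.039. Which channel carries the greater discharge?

channel B

Channel A: For a triangular section with side slope z = 3.7: A = zy² = 3.7×0.351² = 0.4558 m²; P = 2y√(1+z²) = 2×0.351×3.833 = 2.691 m. Hydraulic radius R = A/P = 0.4558/2.691 = 0.1694 m. Q_A = (1/0.039)·0.4558·0.1694^(2/3)·√0.0021 = 0.164 m³/s.
Channel B: For a circular section of diameter D = 2.17 m at depth y = 1.21 m, the central angle is θ = 2 arccos(1 − 2y/D) = 3.373 rad. Then A = (D²/8)(θ − sin θ) = 2.12 m² and P = Dθ/2 = 3.659 m. Hydraulic radius R = A/P = 2.12/3.659 = 0.5793 m. Q_B = (1/0.039)·2.12·0.5793^(2/3)·√0.0021 = 1.731 m³/s.
Q_A = 0.164 m³/s vs Q_B = 1.731 m³/s, so channel B carries more.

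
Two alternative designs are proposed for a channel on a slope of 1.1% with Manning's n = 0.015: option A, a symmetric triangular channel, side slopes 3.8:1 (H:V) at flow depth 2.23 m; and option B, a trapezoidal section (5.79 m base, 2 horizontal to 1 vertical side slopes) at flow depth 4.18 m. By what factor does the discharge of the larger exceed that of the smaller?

Channel A: For a triangular section with side slope z = 3.8: A = zy² = 3.8×2.23² = 18.9 m²; P = 2y√(1+z²) = 2×2.23×3.929 = 17.53 m. Hydraulic radius R = A/P = 18.9/17.53 = 1.078 m. Q_A = (1/0.015)·18.9·1.078^(2/3)·√0.011 = 138.9 m³/s.
Channel B: With bottom width b = 5.79 m and side slope z = 2: A = (b + zy)y = (5.79 + 2×4.18)×4.18 = 59.15 m²; P = b + 2y√(1+z²) = 5.79 + 2×4.18×2.236 = 24.48 m. Hydraulic radius R = A/P = 59.15/24.48 = 2.416 m. Q_B = (1/0.015)·59.15·2.416^(2/3)·√0.011 = 744.6 m³/s.
The larger discharge is 744.6 m³/s and the smaller is 138.9 m³/s; the ratio is 5.36.

5.36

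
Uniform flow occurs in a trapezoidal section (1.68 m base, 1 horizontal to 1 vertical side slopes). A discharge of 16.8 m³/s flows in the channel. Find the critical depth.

At critical depth, Q² T / (g A³) = 1, i.e. A³/T = Q²/g = 16.8²/9.81 = 28.77.
Try y = 1.39 m: A³/T = 17.42 — too small.
Try y = 1.76 m: A³/T = 42.68 — too large.
Try y = 1.59 m: A³/T = 28.92 — ≈ 28.77.

y_c = 1.59 m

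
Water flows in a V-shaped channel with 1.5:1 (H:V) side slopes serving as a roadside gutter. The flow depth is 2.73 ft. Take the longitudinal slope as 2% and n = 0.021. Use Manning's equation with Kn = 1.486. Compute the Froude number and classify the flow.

supercritical

For a triangular section with side slope z = 1.5: A = zy² = 1.5×2.73² = 11.18 ft²; P = 2y√(1+z²) = 2×2.73×1.803 = 9.843 ft.
Hydraulic radius R = A/P = 11.18/9.843 = 1.136 ft.
V = (1.486/n) R^(2/3) √S = (1.486/0.021) × 1.136^(2/3) × √0.02 = 10.89 ft/s. Hydraulic depth D_h = A/T = 11.18/8.19 = 1.365 ft.
Froude number Fr = V/√(g·D_h) = 10.89/√(32.2×1.365) = 1.64, which is greater than 1, so the flow is supercritical.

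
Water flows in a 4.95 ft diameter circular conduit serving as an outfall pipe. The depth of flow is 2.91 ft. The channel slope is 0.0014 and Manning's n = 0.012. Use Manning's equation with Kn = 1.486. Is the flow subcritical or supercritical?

subcritical

For a circular section of diameter D = 4.95 ft at depth y = 2.91 ft, the central angle is θ = 2 arccos(1 − 2y/D) = 3.495 rad. Then A = (D²/8)(θ − sin θ) = 11.76 ft² and P = Dθ/2 = 8.65 ft.
Hydraulic radius R = A/P = 11.76/8.65 = 1.36 ft.
V = (1.486/n) R^(2/3) √S = (1.486/0.012) × 1.36^(2/3) × √0.0014 = 5.688 ft/s. Hydraulic depth D_h = A/T = 11.76/4.873 = 2.414 ft.
Froude number Fr = V/√(g·D_h) = 5.688/√(32.2×2.414) = 0.645, which is less than 1, so the flow is subcritical.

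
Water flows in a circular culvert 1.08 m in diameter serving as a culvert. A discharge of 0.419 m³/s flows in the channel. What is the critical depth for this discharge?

At critical depth, Q² T / (g A³) = 1, i.e. A³/T = Q²/g = 0.419²/9.81 = 0.0179.
Try y = 0.269 m: A³/T = 0.006054 — low.
Try y = 0.356 m: A³/T = 0.01797 — ≈ 0.0179.

y_c = 0.356 m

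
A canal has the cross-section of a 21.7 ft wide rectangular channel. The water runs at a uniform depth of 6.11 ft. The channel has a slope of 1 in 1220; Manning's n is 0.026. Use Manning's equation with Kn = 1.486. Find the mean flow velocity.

Flow area A = b·y = 21.7 × 6.11 = 132.6 ft². Wetted perimeter P = b + 2y = 21.7 + 2×6.11 = 33.92 ft.
Hydraulic radius R = A/P = 132.6/33.92 = 3.909 ft.
From Manning's equation, V = (1.486/n) R^(2/3) S^(1/2) = (1.486/0.026) × 3.909^(2/3) × 0.0008197^(1/2) = 4.06 ft/s.

V = 4.06 ft/s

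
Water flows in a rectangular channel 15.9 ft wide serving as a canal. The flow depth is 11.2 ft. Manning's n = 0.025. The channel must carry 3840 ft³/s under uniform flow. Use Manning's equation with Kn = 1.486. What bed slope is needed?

S = 0.017

Flow area A = b·y = 15.9 × 11.2 = 178.1 ft². Wetted perimeter P = b + 2y = 15.9 + 2×11.2 = 38.3 ft.
Hydraulic radius R = A/P = 178.1/38.3 = 4.65 ft.
From Manning's equation, S = [nQ / (1.486 A R^(2/3))]² = [0.025 × 3840 / (1.486 × 178.1 × 4.65^(2/3))]² = 0.017.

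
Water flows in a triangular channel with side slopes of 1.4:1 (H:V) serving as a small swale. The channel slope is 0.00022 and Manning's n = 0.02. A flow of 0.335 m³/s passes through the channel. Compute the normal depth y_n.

Manning's equation rearranged: A R^(2/3) = nQ / (1·√S) = 0.02 × 0.335 / (√0.00022) = 0.4517.
Try y = 0.579 m: A R^(2/3) = 0.179 — short.
Try y = 0.908 m: A R^(2/3) = 0.5943 — over.
Try y = 0.819 m: A R^(2/3) = 0.4514 — matches.

y_n = 0.819 m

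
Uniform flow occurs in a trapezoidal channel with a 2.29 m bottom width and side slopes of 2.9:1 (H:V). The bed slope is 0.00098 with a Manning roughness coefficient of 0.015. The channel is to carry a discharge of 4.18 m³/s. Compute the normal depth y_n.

y_n = 0.738 m

Manning's equation rearranged: A R^(2/3) = nQ / (1·√S) = 0.015 × 4.18 / (√0.00098) = 2.003.
Try y = 0.51 m: A R^(2/3) = 0.9632 — short.
Try y = 0.891 m: A R^(2/3) = 2.95 — over.
Try y = 0.738 m: A R^(2/3) = 2.003 — close enough.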